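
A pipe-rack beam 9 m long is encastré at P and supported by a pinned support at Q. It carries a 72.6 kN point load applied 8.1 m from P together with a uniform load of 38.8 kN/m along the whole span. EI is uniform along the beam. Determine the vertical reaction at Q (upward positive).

Remove the prop at Q; the released (primary) structure is a cantilever built in at P.
Deflection at Q on the released cantilever, summing each load's contribution:
  point load 72.6 at a = 8.1: Pa²(3L − a)/(6EI) = 15004/EI
  UDL 38.8: wL⁴/(8EI) = 31821/EI
  δ_0 = 46825/EI
Flexibility coefficient — unit upward force at Q: δ_{QQ} = L³/(3EI) = 243/EI.
Compatibility at Q: δ_0 − R_Q·δ_{QQ} = 0, so R_Q = 46825/243 = 192.7 kN.

R_Q = 192.7 kN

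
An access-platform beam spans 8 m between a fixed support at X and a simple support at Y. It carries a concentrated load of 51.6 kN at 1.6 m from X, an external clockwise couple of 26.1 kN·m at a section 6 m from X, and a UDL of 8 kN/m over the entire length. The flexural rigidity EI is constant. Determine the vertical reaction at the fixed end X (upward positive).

Take the reaction at Y as the redundant and release it; the primary structure is a cantilever fixed at X.
Free-end deflection of the primary structure under the applied loading (downward +):
  point load 51.6 at a = 1.6: Pa²(3L − a)/(6EI) = 493.2/EI
  clockwise couple 26.1 at a = 6: M₀a(2L − a)/(2EI) = 783/EI
  UDL 8: wL⁴/(8EI) = 4096/EI
  δ_0 = 5372/EI
Tip deflection under a unit load at Y: L³/(3EI) = 170.7/EI.
The prop prevents deflection at Y: R_Y = δ_0/δ_{YY} = 5372/170.7 = 31.48 kN.
Vertical equilibrium: R_X = ΣP − R_Y = 115.6 − 31.48 = 84.12 kN.

R_X = 84.12 kN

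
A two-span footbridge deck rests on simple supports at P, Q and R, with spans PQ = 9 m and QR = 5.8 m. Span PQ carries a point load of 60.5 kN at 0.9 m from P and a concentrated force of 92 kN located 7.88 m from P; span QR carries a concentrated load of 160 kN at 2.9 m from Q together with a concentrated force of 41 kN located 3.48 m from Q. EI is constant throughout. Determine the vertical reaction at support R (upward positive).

Insert a hinge at Q; M_Q is the redundant, and each span becomes simply supported.
End slopes at the hinge Q, treating each span as simply supported:
  span PQ: point load 60.5 at a = 0.9: Pab(L + a)/(6LEI) = 80.86/EI
  span PQ: point load 92 at a = 7.88: Pab(L + a)/(6LEI) = 253.8/EI
  span QR: point load 160 at a = 2.9: Pab(L + b)/(6LEI) = 336.4/EI
  span QR: point load 41 at a = 3.48: Pab(L + b)/(6LEI) = 77.24/EI
  relative rotation θ_0 = (334.7 + 413.6)/EI = 748.3/EI
A unit hogging moment at Q produces rotation L₁/(3EI) + L₂/(3EI) = 4.933/EI.
Compatibility: M_Q·(L₁+L₂)/(3EI) = θ_0, giving M_Q = 151.7 kN·m (hogging).
Span QR, ΣM about R: R_Q^{QR}·5.8 = 559.1 + 151.7, so R_Q^{QR} = 122.6 kN and R_R = 201 − 122.6 = 78.45 kN.

R_R = 78.45 kN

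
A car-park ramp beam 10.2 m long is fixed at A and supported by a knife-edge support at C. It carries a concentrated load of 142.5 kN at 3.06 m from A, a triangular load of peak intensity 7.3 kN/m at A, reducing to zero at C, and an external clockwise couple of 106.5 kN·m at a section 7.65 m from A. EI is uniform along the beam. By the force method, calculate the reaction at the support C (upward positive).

R_C = 39.44 kN

Release the roller at C. Primary structure: cantilever fixed at A.
Free-end deflection of the primary structure under the applied loading (downward +):
  point load 142.5 at a = 3.06: Pa²(3L − a)/(6EI) = 6124/EI
  triangular load, peak 7.3 at the fixed end: w₀L⁴/(30EI) = 2634/EI
  clockwise couple 106.5 at a = 7.65: M₀a(2L − a)/(2EI) = 5194/EI
  δ_0 = 13952/EI
Tip deflection under a unit load at C: L³/(3EI) = 353.7/EI.
Compatibility at C: δ_0 − R_C·δ_{CC} = 0, so R_C = 13952/353.7 = 39.44 kN.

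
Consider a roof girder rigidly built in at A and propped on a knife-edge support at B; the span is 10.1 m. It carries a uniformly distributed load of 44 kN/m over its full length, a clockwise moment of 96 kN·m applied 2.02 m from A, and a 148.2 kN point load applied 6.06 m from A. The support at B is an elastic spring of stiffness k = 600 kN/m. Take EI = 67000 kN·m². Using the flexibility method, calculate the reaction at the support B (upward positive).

R_B = 177.9 kN

Release the roller at B. Primary structure: cantilever fixed at A.
Downward deflection at the released point B due to the loads:
  UDL 44: wL⁴/(8EI) = 57233/EI
  clockwise couple 96 at a = 2.02: M₀a(2L − a)/(2EI) = 1763/EI
  point load 148.2 at a = 6.06: Pa²(3L − a)/(6EI) = 21987/EI
  δ_0 = 80983/EI
Tip deflection under a unit load at B: L³/(3EI) = 343.4/EI.
With EI = 67000 kN·m²: δ_0 = 1.2087 m and δ_{BB} = 0.005126 m/kN.
Compatibility — the spring shortens by R_B/k under the reaction it provides: δ_0 − R_B·δ_{BB} = R_B/k. With 1/k = 0.001667 m/kN, R_B = δ_0 / (δ_{BB} + 1/k) = 1.2087 / (0.005126 + 0.001667) = 177.9 kN.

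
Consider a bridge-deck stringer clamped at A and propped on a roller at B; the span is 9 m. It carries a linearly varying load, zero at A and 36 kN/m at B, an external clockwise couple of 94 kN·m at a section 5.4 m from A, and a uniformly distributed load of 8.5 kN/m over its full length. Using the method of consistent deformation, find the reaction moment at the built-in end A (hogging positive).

M_A = 231.7 kN·m

Choose R_B as the redundant. The primary structure is the cantilever fixed at A.
Deflection at B on the released cantilever, summing each load's contribution:
  triangular load, peak 36 at the free end: 11w₀L⁴/(120EI) = 21651/EI
  clockwise couple 94 at a = 5.4: M₀a(2L − a)/(2EI) = 3198/EI
  UDL 8.5: wL⁴/(8EI) = 6971/EI
  δ_0 = 31820/EI
Tip deflection under a unit load at B: L³/(3EI) = 243/EI.
The prop prevents deflection at B: R_B = δ_0/δ_{BB} = 31820/243 = 130.9 kN.
Moment equilibrium about A: M_A = Σ(load moments about A) − R_B·L = 1410 − 130.9×9 = 231.7 kN·m.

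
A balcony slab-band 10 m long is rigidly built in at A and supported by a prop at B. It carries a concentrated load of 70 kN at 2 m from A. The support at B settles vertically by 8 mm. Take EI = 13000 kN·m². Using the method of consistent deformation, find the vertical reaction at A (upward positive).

Choose R_B as the redundant. The primary structure is the cantilever fixed at A.
Primary-structure tip deflection at B by superposition:
  point load 70 at a = 2: Pa²(3L − a)/(6EI) = 1307/EI
Tip deflection under a unit load at B: L³/(3EI) = 333.3/EI.
With EI = 13000 kN·m²: δ_0 = 0.10051 m and δ_{BB} = 0.025641 m/kN.
Compatibility — the beam at B must follow the support down by 0.008 m: δ_0 − R_B·δ_{BB} = 0.008, so R_B = (0.10051 − 0.008)/0.025641 = 3.608 kN.
Vertical equilibrium: R_A = ΣP − R_B = 70 − 3.608 = 66.39 kN.

R_A = 66.39 kN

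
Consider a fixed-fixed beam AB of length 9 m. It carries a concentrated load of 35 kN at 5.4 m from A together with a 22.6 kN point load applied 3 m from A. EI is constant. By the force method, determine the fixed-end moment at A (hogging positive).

M_A = 60.37 kN·m

Take the two fixed-end moments M_A, M_B as redundants; the released structure is the simple span AB.
End rotations of the released simple span under the applied load (×1/EI):
  at A: point load 35 at a = 5.4: Pab(L + b)/(6LEI) = 158.8/EI
  at B: point load 35 at a = 5.4: Pab(L + a)/(6LEI) = 181.4/EI
  at A: point load 22.6 at a = 3: Pab(L + b)/(6LEI) = 113/EI
  at B: point load 22.6 at a = 3: Pab(L + a)/(6LEI) = 90.4/EI
  θ_A0 = 271.8/EI,  θ_B0 = 271.8/EI
Flexibility coefficients: a unit moment at one end gives L/(3EI) there and L/(6EI) at the far end, so f₁₁ = f₂₂ = 3/EI and f₁₂ = f₂₁ = 1.5/EI.
Compatibility — zero rotation at each built-in end:
  3 M_A + 1.5 M_B = 271.8
  1.5 M_A + 3 M_B = 271.8
Solving the pair gives M_A = 60.37 kN·m and M_B = 60.43 kN·m (hogging).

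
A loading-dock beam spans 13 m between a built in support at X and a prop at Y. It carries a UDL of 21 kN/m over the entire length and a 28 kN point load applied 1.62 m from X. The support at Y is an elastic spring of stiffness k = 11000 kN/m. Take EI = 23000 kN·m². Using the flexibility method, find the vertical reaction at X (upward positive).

Choose R_Y as the redundant. The primary structure is the cantilever fixed at X.
Free-end deflection of the primary structure under the applied loading (downward +):
  UDL 21: wL⁴/(8EI) = 74973/EI
  point load 28 at a = 1.62: Pa²(3L − a)/(6EI) = 457.8/EI
  δ_0 = 75430/EI
Flexibility coefficient — unit upward force at Y: δ_{YY} = L³/(3EI) = 732.3/EI.
With EI = 23000 kN·m²: δ_0 = 3.2796 m and δ_{YY} = 0.031841 m/kN.
Compatibility — the spring shortens by R_Y/k under the reaction it provides: δ_0 − R_Y·δ_{YY} = R_Y/k. With 1/k = 0.000091 m/kN, R_Y = δ_0 / (δ_{YY} + 1/k) = 3.2796 / (0.031841 + 0.000091) = 102.7 kN.
Vertical equilibrium: R_X = ΣP − R_Y = 301 − 102.7 = 198.3 kN.

R_X = 198.3 kN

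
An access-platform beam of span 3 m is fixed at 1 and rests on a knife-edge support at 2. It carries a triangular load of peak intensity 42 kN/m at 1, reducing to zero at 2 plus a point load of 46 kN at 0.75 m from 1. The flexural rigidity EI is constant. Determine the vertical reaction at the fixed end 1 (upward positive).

R_1 = 92.45 kN

Take the reaction at 2 as the redundant and release it; the primary structure is a cantilever fixed at 1.
Free-end deflection of the primary structure under the applied loading (downward +):
  triangular load, peak 42 at the fixed end: w₀L⁴/(30EI) = 113.4/EI
  point load 46 at a = 0.75: Pa²(3L − a)/(6EI) = 35.58/EI
  δ_0 = 149/EI
Tip deflection under a unit load at 2: L³/(3EI) = 9/EI.
The prop prevents deflection at 2: R_2 = δ_0/δ_{22} = 149/9 = 16.55 kN.
Vertical equilibrium: R_1 = ΣP − R_2 = 109 − 16.55 = 92.45 kN.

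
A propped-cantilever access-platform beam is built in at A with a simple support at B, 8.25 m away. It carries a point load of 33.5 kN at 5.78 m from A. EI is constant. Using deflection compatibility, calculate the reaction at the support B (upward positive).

Take the reaction at B as the redundant and release it; the primary structure is a cantilever fixed at A.
Downward deflection at the released point B due to the loads:
  point load 33.5 at a = 5.78: Pa²(3L − a)/(6EI) = 3538/EI
Tip deflection under a unit load at B: L³/(3EI) = 187.2/EI.
The prop prevents deflection at B: R_B = δ_0/δ_{BB} = 3538/187.2 = 18.9 kN.

R_B = 18.9 kN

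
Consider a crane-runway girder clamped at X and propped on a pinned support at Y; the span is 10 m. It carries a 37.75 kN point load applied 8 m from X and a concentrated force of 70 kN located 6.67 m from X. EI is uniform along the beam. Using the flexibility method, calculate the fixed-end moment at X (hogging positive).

M_X = 139.9 kN·m

Take the reaction at Y as the redundant and release it; the primary structure is a cantilever fixed at X.
Downward deflection at the released point Y due to the loads:
  point load 37.75 at a = 8: Pa²(3L − a)/(6EI) = 8859/EI
  point load 70 at a = 6.67: Pa²(3L − a)/(6EI) = 12109/EI
  δ_0 = 20968/EI
Flexibility coefficient — unit upward force at Y: δ_{YY} = L³/(3EI) = 333.3/EI.
The prop prevents deflection at Y: R_Y = δ_0/δ_{YY} = 20968/333.3 = 62.9 kN.
Moment equilibrium about X: M_X = Σ(load moments about X) − R_Y·L = 768.9 − 62.9×10 = 139.9 kN·m.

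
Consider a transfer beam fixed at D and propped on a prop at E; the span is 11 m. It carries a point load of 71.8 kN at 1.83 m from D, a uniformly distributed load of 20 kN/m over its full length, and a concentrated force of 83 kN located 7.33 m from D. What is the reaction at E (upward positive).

Release the roller at E. Primary structure: cantilever fixed at D.
Downward deflection at the released point E due to the loads:
  point load 71.8 at a = 1.83: Pa²(3L − a)/(6EI) = 1249/EI
  UDL 20: wL⁴/(8EI) = 36602/EI
  point load 83 at a = 7.33: Pa²(3L − a)/(6EI) = 19079/EI
  δ_0 = 56931/EI
Flexibility coefficient — unit upward force at E: δ_{EE} = L³/(3EI) = 443.7/EI.
Compatibility at E: δ_0 − R_E·δ_{EE} = 0, so R_E = 56931/443.7 = 128.3 kN.

R_E = 128.3 kN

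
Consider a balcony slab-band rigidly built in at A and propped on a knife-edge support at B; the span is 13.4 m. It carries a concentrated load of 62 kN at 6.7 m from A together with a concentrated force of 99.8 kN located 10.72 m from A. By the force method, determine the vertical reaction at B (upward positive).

R_B = 89.63 kN

Remove the prop at B; the released (primary) structure is a cantilever built in at A.
Free-end deflection of the primary structure under the applied loading (downward +):
  point load 62 at a = 6.7: Pa²(3L − a)/(6EI) = 15539/EI
  point load 99.8 at a = 10.72: Pa²(3L − a)/(6EI) = 56350/EI
  δ_0 = 71890/EI
Flexibility coefficient — unit upward force at B: δ_{BB} = L³/(3EI) = 802/EI.
Compatibility at B: δ_0 − R_B·δ_{BB} = 0, so R_B = 71890/802 = 89.63 kN.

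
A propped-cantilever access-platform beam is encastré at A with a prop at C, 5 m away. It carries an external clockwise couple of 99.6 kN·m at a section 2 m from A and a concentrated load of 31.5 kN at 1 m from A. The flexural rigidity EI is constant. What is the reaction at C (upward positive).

R_C = 20.89 kN

Remove the prop at C; the released (primary) structure is a cantilever built in at A.
Primary-structure tip deflection at C by superposition:
  clockwise couple 99.6 at a = 2: M₀a(2L − a)/(2EI) = 796.8/EI
  point load 31.5 at a = 1: Pa²(3L − a)/(6EI) = 73.5/EI
  δ_0 = 870.3/EI
Flexibility coefficient — unit upward force at C: δ_{CC} = L³/(3EI) = 41.67/EI.
Compatibility at C: δ_0 − R_C·δ_{CC} = 0, so R_C = 870.3/41.67 = 20.89 kN.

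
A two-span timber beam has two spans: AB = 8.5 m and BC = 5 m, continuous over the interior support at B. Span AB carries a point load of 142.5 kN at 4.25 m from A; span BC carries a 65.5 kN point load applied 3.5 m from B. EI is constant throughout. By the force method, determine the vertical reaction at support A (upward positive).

R_A = 52.48 kN

Take M_B as the redundant. Released structure: two simple spans AB and BC with a hinge at B.
Rotations at B on the released spans (each span's end-slope, ×1/EI):
  span AB: point load 142.5 at a = 4.25: Pab(L + a)/(6LEI) = 643.5/EI
  span BC: point load 65.5 at a = 3.5: Pab(L + b)/(6LEI) = 74.51/EI
  relative rotation θ_0 = (643.5 + 74.51)/EI = 718/EI
A unit hogging moment at B produces rotation L₁/(3EI) + L₂/(3EI) = 4.5/EI.
Compatibility: M_B·(L₁+L₂)/(3EI) = θ_0, giving M_B = 159.6 kN·m (hogging).
Span AB, ΣM about A with M_B applied at B: R_B^{AB}·8.5 = 605.6 + 159.6, so R_B^{AB} = 90.02 kN and R_A = 142.5 − 90.02 = 52.48 kN.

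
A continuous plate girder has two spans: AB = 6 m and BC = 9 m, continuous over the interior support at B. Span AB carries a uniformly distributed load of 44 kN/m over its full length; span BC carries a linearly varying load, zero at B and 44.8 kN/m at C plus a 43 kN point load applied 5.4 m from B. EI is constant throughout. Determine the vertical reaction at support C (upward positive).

R_C = 133 kN

Release continuity at B by inserting a hinge; the redundant is the internal moment M_B. The primary structure is two simply-supported spans AB and BC.
Rotations at B on the released spans (each span's end-slope, ×1/EI):
  span AB: UDL 44: wL³/(24EI) = 396/EI
  span BC: triangular load, peak 44.8: 7w₀L³/(360EI) = 635/EI
  span BC: point load 43 at a = 5.4: Pab(L + b)/(6LEI) = 195/EI
  relative rotation θ_0 = (396 + 830.1)/EI = 1226/EI
A unit hogging moment at B produces rotation L₁/(3EI) + L₂/(3EI) = 5/EI.
Slope continuity at B: θ_0 = M_B·5/EI, so M_B = 1226/5 = 245.2 kN·m (hogging).
Span BC, ΣM about C: R_B^{BC}·9 = 759.6 + 245.2, so R_B^{BC} = 111.6 kN and R_C = 244.6 − 111.6 = 133 kN.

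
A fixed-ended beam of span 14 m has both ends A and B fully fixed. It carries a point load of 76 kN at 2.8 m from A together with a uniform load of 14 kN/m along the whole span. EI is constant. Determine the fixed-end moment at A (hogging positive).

Take the two fixed-end moments M_A, M_B as redundants; the released structure is the simple span AB.
End rotations of the released simple span under the applied load (×1/EI):
  at A: point load 76 at a = 2.8: Pab(L + b)/(6LEI) = 715/EI
  at B: point load 76 at a = 2.8: Pab(L + a)/(6LEI) = 476.7/EI
  at A: UDL 14: wL³/(24EI) = 1601/EI
  at B: UDL 14: wL³/(24EI) = 1601/EI
  θ_A0 = 2316/EI,  θ_B0 = 2077/EI
Flexibility coefficients: a unit moment at one end gives L/(3EI) there and L/(6EI) at the far end, so f₁₁ = f₂₂ = 4.667/EI and f₁₂ = f₂₁ = 2.333/EI.
Compatibility — zero rotation at each built-in end:
  4.667 M_A + 2.333 M_B = 2316
  2.333 M_A + 4.667 M_B = 2077
Solving the pair gives M_A = 364.9 kN·m and M_B = 262.7 kN·m (hogging).

M_A = 364.9 kN·m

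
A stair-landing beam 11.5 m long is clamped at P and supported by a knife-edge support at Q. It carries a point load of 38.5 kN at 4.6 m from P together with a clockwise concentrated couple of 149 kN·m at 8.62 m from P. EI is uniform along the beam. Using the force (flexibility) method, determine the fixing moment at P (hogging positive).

M_P = 24.53 kN·m

Remove the prop at Q; the released (primary) structure is a cantilever built in at P.
Primary-structure tip deflection at Q by superposition:
  point load 38.5 at a = 4.6: Pa²(3L − a)/(6EI) = 4060/EI
  clockwise couple 149 at a = 8.62: M₀a(2L − a)/(2EI) = 9235/EI
  δ_0 = 13294/EI
Flexibility coefficient — unit upward force at Q: δ_{QQ} = L³/(3EI) = 507/EI.
Compatibility at Q: δ_0 − R_Q·δ_{QQ} = 0, so R_Q = 13294/507 = 26.22 kN.
Moment equilibrium about P: M_P = Σ(load moments about P) − R_Q·L = 326.1 − 26.22×11.5 = 24.53 kN·m.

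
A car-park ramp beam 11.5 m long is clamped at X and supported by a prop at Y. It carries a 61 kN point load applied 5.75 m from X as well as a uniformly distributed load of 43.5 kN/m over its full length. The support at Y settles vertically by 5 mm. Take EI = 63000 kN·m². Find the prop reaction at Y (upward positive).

Release the roller at Y. Primary structure: cantilever fixed at X.
Deflection at Y on the released cantilever, summing each load's contribution:
  point load 61 at a = 5.75: Pa²(3L − a)/(6EI) = 9664/EI
  UDL 43.5: wL⁴/(8EI) = 95102/EI
  δ_0 = 104766/EI
Tip deflection under a unit load at Y: L³/(3EI) = 507/EI.
With EI = 63000 kN·m²: δ_0 = 1.663 m and δ_{YY} = 0.008047 m/kN.
Compatibility — the beam at Y must follow the support down by 0.005 m: δ_0 − R_Y·δ_{YY} = 0.005, so R_Y = (1.663 − 0.005)/0.008047 = 206 kN.

R_Y = 206 kN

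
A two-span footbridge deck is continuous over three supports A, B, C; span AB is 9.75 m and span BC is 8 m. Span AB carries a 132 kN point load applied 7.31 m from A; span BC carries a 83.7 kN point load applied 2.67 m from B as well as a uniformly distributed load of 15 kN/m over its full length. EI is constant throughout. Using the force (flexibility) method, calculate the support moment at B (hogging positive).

M_B = 226 kN·m

Insert a hinge at B; M_B is the redundant, and each span becomes simply supported.
Rotations at B on the released spans (each span's end-slope, ×1/EI):
  span AB: point load 132 at a = 7.31: Pab(L + a)/(6LEI) = 686.6/EI
  span BC: point load 83.7 at a = 2.67: Pab(L + b)/(6LEI) = 330.8/EI
  span BC: UDL 15: wL³/(24EI) = 320/EI
  relative rotation θ_0 = (686.6 + 650.8)/EI = 1337/EI
A unit hogging moment at B produces rotation L₁/(3EI) + L₂/(3EI) = 5.917/EI.
Compatibility: M_B·(L₁+L₂)/(3EI) = θ_0, giving M_B = 226 kN·m (hogging).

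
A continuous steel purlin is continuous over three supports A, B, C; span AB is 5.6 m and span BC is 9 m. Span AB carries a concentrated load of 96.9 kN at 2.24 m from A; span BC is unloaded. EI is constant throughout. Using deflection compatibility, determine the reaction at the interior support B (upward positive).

R_B = 48.89 kN

Release continuity at B by inserting a hinge; the redundant is the internal moment M_B. The primary structure is two simply-supported spans AB and BC.
Rotations at B on the released spans (each span's end-slope, ×1/EI):
  span AB: point load 96.9 at a = 2.24: Pab(L + a)/(6LEI) = 170.2/EI
  relative rotation θ_0 = (170.2 + 0)/EI = 170.2/EI
A unit hogging moment at B produces rotation L₁/(3EI) + L₂/(3EI) = 4.867/EI.
Compatibility: M_B·(L₁+L₂)/(3EI) = θ_0, giving M_B = 34.97 kN·m (hogging).
Span AB, ΣM about A with M_B applied at B: R_B^{AB}·5.6 = 217.1 + 34.97, so R_B^{AB} = 45 kN and R_A = 96.9 − 45 = 51.9 kN.
Span BC, ΣM about C: R_B^{BC}·9 = 0 + 34.97, so R_B^{BC} = 3.885 kN and R_C = 0 − 3.885 = -3.885 kN.
R_B = 45 + 3.885 = 48.89 kN.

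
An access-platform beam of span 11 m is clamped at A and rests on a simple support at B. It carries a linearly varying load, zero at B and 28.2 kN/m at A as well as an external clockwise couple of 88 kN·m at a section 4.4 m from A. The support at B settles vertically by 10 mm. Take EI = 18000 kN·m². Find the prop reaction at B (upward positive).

R_B = 38.29 kN

Remove the prop at B; the released (primary) structure is a cantilever built in at A.
Free-end deflection of the primary structure under the applied loading (downward +):
  triangular load, peak 28.2 at the fixed end: w₀L⁴/(30EI) = 13763/EI
  clockwise couple 88 at a = 4.4: M₀a(2L − a)/(2EI) = 3407/EI
  δ_0 = 17170/EI
Tip deflection under a unit load at B: L³/(3EI) = 443.7/EI.
With EI = 18000 kN·m²: δ_0 = 0.95388 m and δ_{BB} = 0.024648 m/kN.
Compatibility — the beam at B must follow the support down by 0.01 m: δ_0 − R_B·δ_{BB} = 0.01, so R_B = (0.95388 − 0.01)/0.024648 = 38.29 kN.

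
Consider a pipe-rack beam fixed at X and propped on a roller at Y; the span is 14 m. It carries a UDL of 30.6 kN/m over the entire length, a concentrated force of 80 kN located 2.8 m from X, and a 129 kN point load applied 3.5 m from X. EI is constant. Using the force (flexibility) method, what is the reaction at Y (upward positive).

Release the roller at Y. Primary structure: cantilever fixed at X.
Free-end deflection of the primary structure under the applied loading (downward +):
  UDL 30.6: wL⁴/(8EI) = 146941/EI
  point load 80 at a = 2.8: Pa²(3L − a)/(6EI) = 4098/EI
  point load 129 at a = 3.5: Pa²(3L − a)/(6EI) = 10140/EI
  δ_0 = 161179/EI
Tip deflection under a unit load at Y: L³/(3EI) = 914.7/EI.
The prop prevents deflection at Y: R_Y = δ_0/δ_{YY} = 161179/914.7 = 176.2 kN.

R_Y = 176.2 kN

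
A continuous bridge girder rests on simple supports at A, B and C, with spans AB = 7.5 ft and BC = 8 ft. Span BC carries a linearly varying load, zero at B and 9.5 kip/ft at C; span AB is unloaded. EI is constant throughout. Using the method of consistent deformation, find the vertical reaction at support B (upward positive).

R_B = 17.4 kip

Insert a hinge at B; M_B is the redundant, and each span becomes simply supported.
End slopes at the hinge B, treating each span as simply supported:
  span BC: triangular load, peak 9.5: 7w₀L³/(360EI) = 94.58/EI
  relative rotation θ_0 = (0 + 94.58)/EI = 94.58/EI
A unit hogging moment at B produces rotation L₁/(3EI) + L₂/(3EI) = 5.167/EI.
Compatibility: M_B·(L₁+L₂)/(3EI) = θ_0, giving M_B = 18.31 kip·ft (hogging).
Span AB, ΣM about A with M_B applied at B: R_B^{AB}·7.5 = 0 + 18.31, so R_B^{AB} = 2.441 kip and R_A = 0 − 2.441 = -2.441 kip.
Span BC, ΣM about C: R_B^{BC}·8 = 101.3 + 18.31, so R_B^{BC} = 14.95 kip and R_C = 38 − 14.95 = 23.05 kip.
R_B = 2.441 + 14.95 = 17.4 kip.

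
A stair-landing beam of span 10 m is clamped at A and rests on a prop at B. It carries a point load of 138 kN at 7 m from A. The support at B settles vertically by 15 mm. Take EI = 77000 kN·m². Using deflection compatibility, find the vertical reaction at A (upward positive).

R_A = 63.7 kN

Choose R_B as the redundant. The primary structure is the cantilever fixed at A.
Downward deflection at the released point B due to the loads:
  point load 138 at a = 7: Pa²(3L − a)/(6EI) = 25921/EI
Flexibility coefficient — unit upward force at B: δ_{BB} = L³/(3EI) = 333.3/EI.
With EI = 77000 kN·m²: δ_0 = 0.33664 m and δ_{BB} = 0.004329 m/kN.
Compatibility — the beam at B must follow the support down by 0.015 m: δ_0 − R_B·δ_{BB} = 0.015, so R_B = (0.33664 − 0.015)/0.004329 = 74.3 kN.
Vertical equilibrium: R_A = ΣP − R_B = 138 − 74.3 = 63.7 kN.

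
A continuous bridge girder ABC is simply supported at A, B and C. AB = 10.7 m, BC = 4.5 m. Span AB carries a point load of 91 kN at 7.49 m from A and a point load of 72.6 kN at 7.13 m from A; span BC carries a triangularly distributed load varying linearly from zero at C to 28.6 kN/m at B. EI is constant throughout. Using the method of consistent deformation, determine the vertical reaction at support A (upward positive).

R_A = 29.55 kN

Take M_B as the redundant. Released structure: two simple spans AB and BC with a hinge at B.
Discontinuity in slope at B on the released structure — sum the simple-span end rotations:
  span AB: point load 91 at a = 7.49: Pab(L + a)/(6LEI) = 619.9/EI
  span AB: point load 72.6 at a = 7.13: Pab(L + a)/(6LEI) = 513.2/EI
  span BC: triangular load, peak 28.6: w₀L³/(45EI) = 57.91/EI
  relative rotation θ_0 = (1133 + 57.91)/EI = 1191/EI
A unit hogging moment at B produces rotation L₁/(3EI) + L₂/(3EI) = 5.067/EI.
Compatibility: M_B·(L₁+L₂)/(3EI) = θ_0, giving M_B = 235.1 kN·m (hogging).
Span AB, ΣM about A with M_B applied at B: R_B^{AB}·10.7 = 1199 + 235.1, so R_B^{AB} = 134 kN and R_A = 163.6 − 134 = 29.55 kN.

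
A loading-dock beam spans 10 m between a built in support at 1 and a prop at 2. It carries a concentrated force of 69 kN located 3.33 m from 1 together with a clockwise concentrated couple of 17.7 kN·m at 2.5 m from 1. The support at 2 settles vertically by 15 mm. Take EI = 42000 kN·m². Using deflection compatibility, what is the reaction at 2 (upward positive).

Remove the prop at 2; the released (primary) structure is a cantilever built in at 1.
Deflection at 2 on the released cantilever, summing each load's contribution:
  point load 69 at a = 3.33: Pa²(3L − a)/(6EI) = 3401/EI
  clockwise couple 17.7 at a = 2.5: M₀a(2L − a)/(2EI) = 387.2/EI
  δ_0 = 3788/EI
Flexibility coefficient — unit upward force at 2: δ_{22} = L³/(3EI) = 333.3/EI.
With EI = 42000 kN·m²: δ_0 = 0.090195 m and δ_{22} = 0.007937 m/kN.
Compatibility — the beam at 2 must follow the support down by 0.015 m: δ_0 − R_2·δ_{22} = 0.015, so R_2 = (0.090195 − 0.015)/0.007937 = 9.475 kN.

R_2 = 9.475 kN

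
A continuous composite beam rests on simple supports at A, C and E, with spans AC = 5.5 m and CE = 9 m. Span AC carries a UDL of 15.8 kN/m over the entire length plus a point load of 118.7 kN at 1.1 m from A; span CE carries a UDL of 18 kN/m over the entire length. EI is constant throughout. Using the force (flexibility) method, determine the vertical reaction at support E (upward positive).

Insert a hinge at C; M_C is the redundant, and each span becomes simply supported.
End slopes at the hinge C, treating each span as simply supported:
  span AC: UDL 15.8: wL³/(24EI) = 109.5/EI
  span AC: point load 118.7 at a = 1.1: Pab(L + a)/(6LEI) = 114.9/EI
  span CE: UDL 18: wL³/(24EI) = 546.8/EI
  relative rotation θ_0 = (224.4 + 546.8)/EI = 771.2/EI
A unit hogging moment at C produces rotation L₁/(3EI) + L₂/(3EI) = 4.833/EI.
Compatibility: M_C·(L₁+L₂)/(3EI) = θ_0, giving M_C = 159.6 kN·m (hogging).
Span CE, ΣM about E: R_C^{CE}·9 = 729 + 159.6, so R_C^{CE} = 98.73 kN and R_E = 162 − 98.73 = 63.27 kN.

R_E = 63.27 kN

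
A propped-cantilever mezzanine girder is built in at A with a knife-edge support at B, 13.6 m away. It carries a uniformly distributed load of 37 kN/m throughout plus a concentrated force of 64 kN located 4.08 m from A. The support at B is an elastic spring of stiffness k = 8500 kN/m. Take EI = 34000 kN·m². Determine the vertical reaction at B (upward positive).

Remove the prop at B; the released (primary) structure is a cantilever built in at A.
Free-end deflection of the primary structure under the applied loading (downward +):
  UDL 37: wL⁴/(8EI) = 158222/EI
  point load 64 at a = 4.08: Pa²(3L − a)/(6EI) = 6520/EI
  δ_0 = 164742/EI
Flexibility coefficient — unit upward force at B: δ_{BB} = L³/(3EI) = 838.5/EI.
With EI = 34000 kN·m²: δ_0 = 4.8454 m and δ_{BB} = 0.024661 m/kN.
Compatibility — the spring shortens by R_B/k under the reaction it provides: δ_0 − R_B·δ_{BB} = R_B/k. With 1/k = 0.000118 m/kN, R_B = δ_0 / (δ_{BB} + 1/k) = 4.8454 / (0.024661 + 0.000118) = 195.5 kN.

R_B = 195.5 kN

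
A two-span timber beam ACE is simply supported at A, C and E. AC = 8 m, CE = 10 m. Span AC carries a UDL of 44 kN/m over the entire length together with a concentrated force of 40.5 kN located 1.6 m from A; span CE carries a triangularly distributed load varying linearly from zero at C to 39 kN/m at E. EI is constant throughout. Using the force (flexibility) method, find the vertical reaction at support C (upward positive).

R_C = 315.8 kN

Insert a hinge at C; M_C is the redundant, and each span becomes simply supported.
Discontinuity in slope at C on the released structure — sum the simple-span end rotations:
  span AC: UDL 44: wL³/(24EI) = 938.7/EI
  span AC: point load 40.5 at a = 1.6: Pab(L + a)/(6LEI) = 82.94/EI
  span CE: triangular load, peak 39: 7w₀L³/(360EI) = 758.3/EI
  relative rotation θ_0 = (1022 + 758.3)/EI = 1780/EI
A unit hogging moment at C produces rotation L₁/(3EI) + L₂/(3EI) = 6/EI.
Compatibility: M_C·(L₁+L₂)/(3EI) = θ_0, giving M_C = 296.7 kN·m (hogging).
Span AC, ΣM about A with M_C applied at C: R_C^{AC}·8 = 1473 + 296.7, so R_C^{AC} = 221.2 kN and R_A = 392.5 − 221.2 = 171.3 kN.
Span CE, ΣM about E: R_C^{CE}·10 = 650 + 296.7, so R_C^{CE} = 94.67 kN and R_E = 195 − 94.67 = 100.3 kN.
R_C = 221.2 + 94.67 = 315.8 kN.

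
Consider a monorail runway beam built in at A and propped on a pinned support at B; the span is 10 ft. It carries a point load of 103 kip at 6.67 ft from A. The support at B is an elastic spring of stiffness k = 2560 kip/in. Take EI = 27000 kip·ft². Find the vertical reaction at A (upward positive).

Take the reaction at B as the redundant and release it; the primary structure is a cantilever fixed at A.
Free-end deflection of the primary structure under the applied loading (downward +):
  point load 103 at a = 6.67: Pa²(3L − a)/(6EI) = 17818/EI
Tip deflection under a unit load at B: L³/(3EI) = 333.3/EI.
With EI = 27000 kip·ft²: δ_0 = 0.65992 ft and δ_{BB} = 0.012346 ft/kip.
Compatibility — the spring shortens by R_B/k under the reaction it provides: δ_0 − R_B·δ_{BB} = R_B/k. With 1/k = 1/(2560×12) ft/kip = 0.000033 ft/kip, R_B = δ_0 / (δ_{BB} + 1/k) = 0.65992 / (0.012346 + 0.000033) = 53.31 kip.
Vertical equilibrium: R_A = ΣP − R_B = 103 − 53.31 = 49.69 kip.

R_A = 49.69 kip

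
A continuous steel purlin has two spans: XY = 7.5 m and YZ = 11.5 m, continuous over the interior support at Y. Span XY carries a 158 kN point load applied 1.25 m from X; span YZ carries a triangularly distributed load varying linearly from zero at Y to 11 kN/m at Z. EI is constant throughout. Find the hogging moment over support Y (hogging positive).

Release continuity at Y by inserting a hinge; the redundant is the internal moment M_Y. The primary structure is two simply-supported spans XY and YZ.
Rotations at Y on the released spans (each span's end-slope, ×1/EI):
  span XY: point load 158 at a = 1.25: Pab(L + a)/(6LEI) = 240/EI
  span YZ: triangular load, peak 11: 7w₀L³/(360EI) = 325.3/EI
  relative rotation θ_0 = (240 + 325.3)/EI = 565.3/EI
A unit hogging moment at Y produces rotation L₁/(3EI) + L₂/(3EI) = 6.333/EI.
Slope continuity at Y: θ_0 = M_Y·6.333/EI, so M_Y = 565.3/6.333 = 89.26 kN·m (hogging).

M_Y = 89.26 kN·m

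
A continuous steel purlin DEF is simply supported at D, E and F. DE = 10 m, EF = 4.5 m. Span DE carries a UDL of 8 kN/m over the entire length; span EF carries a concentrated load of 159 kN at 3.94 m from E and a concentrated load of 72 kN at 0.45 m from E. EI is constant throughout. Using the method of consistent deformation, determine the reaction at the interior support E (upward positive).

Release continuity at E by inserting a hinge; the redundant is the internal moment M_E. The primary structure is two simply-supported spans DE and EF.
End slopes at the hinge E, treating each span as simply supported:
  span DE: UDL 8: wL³/(24EI) = 333.3/EI
  span EF: point load 159 at a = 3.94: Pab(L + b)/(6LEI) = 65.75/EI
  span EF: point load 72 at a = 0.45: Pab(L + b)/(6LEI) = 41.55/EI
  relative rotation θ_0 = (333.3 + 107.3)/EI = 440.6/EI
A unit hogging moment at E produces rotation L₁/(3EI) + L₂/(3EI) = 4.833/EI.
Compatibility: M_E·(L₁+L₂)/(3EI) = θ_0, giving M_E = 91.17 kN·m (hogging).
Span DE, ΣM about D with M_E applied at E: R_E^{DE}·10 = 400 + 91.17, so R_E^{DE} = 49.12 kN and R_D = 80 − 49.12 = 30.88 kN.
Span EF, ΣM about F: R_E^{EF}·4.5 = 380.6 + 91.17, so R_E^{EF} = 104.8 kN and R_F = 231 − 104.8 = 126.2 kN.
R_E = 49.12 + 104.8 = 154 kN.

R_E = 154 kN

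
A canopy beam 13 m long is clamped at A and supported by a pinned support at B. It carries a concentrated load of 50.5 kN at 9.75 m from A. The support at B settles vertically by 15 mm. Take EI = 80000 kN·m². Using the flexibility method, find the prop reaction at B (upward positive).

R_B = 30.32 kN

Remove the prop at B; the released (primary) structure is a cantilever built in at A.
Downward deflection at the released point B due to the loads:
  point load 50.5 at a = 9.75: Pa²(3L − a)/(6EI) = 23403/EI
Tip deflection under a unit load at B: L³/(3EI) = 732.3/EI.
With EI = 80000 kN·m²: δ_0 = 0.29254 m and δ_{BB} = 0.009154 m/kN.
Compatibility — the beam at B must follow the support down by 0.015 m: δ_0 − R_B·δ_{BB} = 0.015, so R_B = (0.29254 − 0.015)/0.009154 = 30.32 kN.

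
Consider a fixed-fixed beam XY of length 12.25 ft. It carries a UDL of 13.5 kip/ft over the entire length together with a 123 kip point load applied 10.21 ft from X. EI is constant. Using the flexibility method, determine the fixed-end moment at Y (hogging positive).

M_Y = 343.1 kip·ft

Release both end moments; the primary structure is a simply-supported span XY with redundants M_X and M_Y.
Simple-span end rotations at X and Y under the given loads:
  at X: UDL 13.5: wL³/(24EI) = 1034/EI
  at Y: UDL 13.5: wL³/(24EI) = 1034/EI
  at X: point load 123 at a = 10.21: Pab(L + b)/(6LEI) = 498.1/EI
  at Y: point load 123 at a = 10.21: Pab(L + a)/(6LEI) = 782.9/EI
  θ_X0 = 1532/EI,  θ_Y0 = 1817/EI
Flexibility coefficients: a unit moment at one end gives L/(3EI) there and L/(6EI) at the far end, so f₁₁ = f₂₂ = 4.083/EI and f₁₂ = f₂₁ = 2.042/EI.
Compatibility — zero rotation at each built-in end:
  4.083 M_X + 2.042 M_Y = 1532
  2.042 M_X + 4.083 M_Y = 1817
Solving the pair gives M_X = 203.6 kip·ft and M_Y = 343.1 kip·ft (hogging).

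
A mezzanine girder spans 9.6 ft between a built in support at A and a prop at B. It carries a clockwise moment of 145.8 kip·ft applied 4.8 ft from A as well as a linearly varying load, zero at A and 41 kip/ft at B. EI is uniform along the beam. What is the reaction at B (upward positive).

R_B = 125.3 kip

Remove the prop at B; the released (primary) structure is a cantilever built in at A.
Free-end deflection of the primary structure under the applied loading (downward +):
  clockwise couple 145.8 at a = 4.8: M₀a(2L − a)/(2EI) = 5039/EI
  triangular load, peak 41 at the free end: 11w₀L⁴/(120EI) = 31921/EI
  δ_0 = 36960/EI
Tip deflection under a unit load at B: L³/(3EI) = 294.9/EI.
The prop prevents deflection at B: R_B = δ_0/δ_{BB} = 36960/294.9 = 125.3 kip.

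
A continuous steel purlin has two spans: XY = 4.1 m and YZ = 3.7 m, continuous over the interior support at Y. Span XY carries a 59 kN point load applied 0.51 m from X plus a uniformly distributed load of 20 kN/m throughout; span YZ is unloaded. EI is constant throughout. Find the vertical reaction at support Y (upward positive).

R_Y = 63.7 kN

Insert a hinge at Y; M_Y is the redundant, and each span becomes simply supported.
Rotations at Y on the released spans (each span's end-slope, ×1/EI):
  span XY: point load 59 at a = 0.51: Pab(L + a)/(6LEI) = 20.24/EI
  span XY: UDL 20: wL³/(24EI) = 57.43/EI
  relative rotation θ_0 = (77.68 + 0)/EI = 77.68/EI
A unit hogging moment at Y produces rotation L₁/(3EI) + L₂/(3EI) = 2.6/EI.
Slope continuity at Y: θ_0 = M_Y·2.6/EI, so M_Y = 77.68/2.6 = 29.88 kN·m (hogging).
Span XY, ΣM about X with M_Y applied at Y: R_Y^{XY}·4.1 = 198.2 + 29.88, so R_Y^{XY} = 55.63 kN and R_X = 141 − 55.63 = 85.37 kN.
Span YZ, ΣM about Z: R_Y^{YZ}·3.7 = 0 + 29.88, so R_Y^{YZ} = 8.075 kN and R_Z = 0 − 8.075 = -8.075 kN.
R_Y = 55.63 + 8.075 = 63.7 kN.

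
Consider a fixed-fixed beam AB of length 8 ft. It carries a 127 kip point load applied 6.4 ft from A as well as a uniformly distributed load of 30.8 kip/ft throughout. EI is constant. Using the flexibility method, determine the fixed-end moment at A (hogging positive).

M_A = 196.8 kip·ft

Release both end moments; the primary structure is a simply-supported span AB with redundants M_A and M_B.
On the primary (simply-supported) span, the end slopes from the loading are:
  at A: point load 127 at a = 6.4: Pab(L + b)/(6LEI) = 260.1/EI
  at B: point load 127 at a = 6.4: Pab(L + a)/(6LEI) = 390.1/EI
  at A: UDL 30.8: wL³/(24EI) = 657.1/EI
  at B: UDL 30.8: wL³/(24EI) = 657.1/EI
  θ_A0 = 917.2/EI,  θ_B0 = 1047/EI
Flexibility coefficients: a unit moment at one end gives L/(3EI) there and L/(6EI) at the far end, so f₁₁ = f₂₂ = 2.667/EI and f₁₂ = f₂₁ = 1.333/EI.
Compatibility — zero rotation at each built-in end:
  2.667 M_A + 1.333 M_B = 917.2
  1.333 M_A + 2.667 M_B = 1047
Solving the pair gives M_A = 196.8 kip·ft and M_B = 294.3 kip·ft (hogging).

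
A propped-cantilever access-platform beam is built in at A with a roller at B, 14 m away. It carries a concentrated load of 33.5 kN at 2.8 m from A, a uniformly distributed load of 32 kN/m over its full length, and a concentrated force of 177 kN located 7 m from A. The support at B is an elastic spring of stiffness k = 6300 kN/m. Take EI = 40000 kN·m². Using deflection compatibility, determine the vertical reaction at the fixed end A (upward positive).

Take the reaction at B as the redundant and release it; the primary structure is a cantilever fixed at A.
Downward deflection at the released point B due to the loads:
  point load 33.5 at a = 2.8: Pa²(3L − a)/(6EI) = 1716/EI
  UDL 32: wL⁴/(8EI) = 153664/EI
  point load 177 at a = 7: Pa²(3L − a)/(6EI) = 50592/EI
  δ_0 = 205972/EI
Flexibility coefficient — unit upward force at B: δ_{BB} = L³/(3EI) = 914.7/EI.
With EI = 40000 kN·m²: δ_0 = 5.1493 m and δ_{BB} = 0.022867 m/kN.
Compatibility — the spring shortens by R_B/k under the reaction it provides: δ_0 − R_B·δ_{BB} = R_B/k. With 1/k = 0.000159 m/kN, R_B = δ_0 / (δ_{BB} + 1/k) = 5.1493 / (0.022867 + 0.000159) = 223.6 kN.
Vertical equilibrium: R_A = ΣP − R_B = 658.5 − 223.6 = 434.9 kN.

R_A = 434.9 kN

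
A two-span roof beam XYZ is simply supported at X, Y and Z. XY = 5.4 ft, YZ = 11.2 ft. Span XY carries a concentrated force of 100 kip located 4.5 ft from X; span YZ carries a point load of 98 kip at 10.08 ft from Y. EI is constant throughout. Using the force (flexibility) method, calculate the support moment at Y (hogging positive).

Release continuity at Y by inserting a hinge; the redundant is the internal moment M_Y. The primary structure is two simply-supported spans XY and YZ.
Discontinuity in slope at Y on the released structure — sum the simple-span end rotations:
  span XY: point load 100 at a = 4.5: Pab(L + a)/(6LEI) = 123.8/EI
  span YZ: point load 98 at a = 10.08: Pab(L + b)/(6LEI) = 202.8/EI
  relative rotation θ_0 = (123.8 + 202.8)/EI = 326.6/EI
A unit hogging moment at Y produces rotation L₁/(3EI) + L₂/(3EI) = 5.533/EI.
Compatibility: M_Y·(L₁+L₂)/(3EI) = θ_0, giving M_Y = 59.02 kip·ft (hogging).

M_Y = 59.02 kip·ft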